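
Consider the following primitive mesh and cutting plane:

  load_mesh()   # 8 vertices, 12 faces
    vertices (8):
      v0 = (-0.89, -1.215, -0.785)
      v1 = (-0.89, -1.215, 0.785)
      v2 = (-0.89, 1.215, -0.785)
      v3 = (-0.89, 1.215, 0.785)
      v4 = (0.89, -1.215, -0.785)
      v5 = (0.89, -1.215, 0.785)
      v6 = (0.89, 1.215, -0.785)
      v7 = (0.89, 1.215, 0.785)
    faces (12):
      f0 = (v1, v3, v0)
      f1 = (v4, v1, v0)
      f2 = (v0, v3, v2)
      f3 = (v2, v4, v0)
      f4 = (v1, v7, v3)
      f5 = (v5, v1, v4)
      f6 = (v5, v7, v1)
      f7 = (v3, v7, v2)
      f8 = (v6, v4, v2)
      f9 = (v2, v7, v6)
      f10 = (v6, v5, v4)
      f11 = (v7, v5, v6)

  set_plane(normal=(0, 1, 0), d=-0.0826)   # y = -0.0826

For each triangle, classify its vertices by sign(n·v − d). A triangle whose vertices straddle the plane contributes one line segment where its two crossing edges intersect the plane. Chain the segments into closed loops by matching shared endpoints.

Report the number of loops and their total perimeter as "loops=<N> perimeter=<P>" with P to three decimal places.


Straddling triangles (8 of 12):
  (v1,v3,v0) [-+-] → (-0.89, -0.0826, 0.785)–(-0.89, -0.0826, -0.0533671)  len=0.8384
  (v0,v3,v2) [-++] → (-0.89, -0.0826, -0.0533671)–(-0.89, -0.0826, -0.785)  len=0.7316
  (v2,v4,v0) [+--] → (0.0605053, -0.0826, -0.785)–(-0.89, -0.0826, -0.785)  len=0.9505
  (v1,v7,v3) [-++] → (-0.0605053, -0.0826, 0.785)–(-0.89, -0.0826, 0.785)  len=0.8295
  (v5,v7,v1) [-+-] → (0.89, -0.0826, 0.785)–(-0.0605053, -0.0826, 0.785)  len=0.9505
  (v6,v4,v2) [+-+] → (0.89, -0.0826, -0.785)–(0.0605053, -0.0826, -0.785)  len=0.8295
  (v6,v5,v4) [+--] → (0.89, -0.0826, 0.0533671)–(0.89, -0.0826, -0.785)  len=0.8384
  (v7,v5,v6) [+-+] → (0.89, -0.0826, 0.785)–(0.89, -0.0826, 0.0533671)  len=0.7316

Chained into 1 loop(s):
  loop 1: 8 segments, perimeter = 6.7000
Total perimeter = 6.700

loops=1 perimeter=6.700


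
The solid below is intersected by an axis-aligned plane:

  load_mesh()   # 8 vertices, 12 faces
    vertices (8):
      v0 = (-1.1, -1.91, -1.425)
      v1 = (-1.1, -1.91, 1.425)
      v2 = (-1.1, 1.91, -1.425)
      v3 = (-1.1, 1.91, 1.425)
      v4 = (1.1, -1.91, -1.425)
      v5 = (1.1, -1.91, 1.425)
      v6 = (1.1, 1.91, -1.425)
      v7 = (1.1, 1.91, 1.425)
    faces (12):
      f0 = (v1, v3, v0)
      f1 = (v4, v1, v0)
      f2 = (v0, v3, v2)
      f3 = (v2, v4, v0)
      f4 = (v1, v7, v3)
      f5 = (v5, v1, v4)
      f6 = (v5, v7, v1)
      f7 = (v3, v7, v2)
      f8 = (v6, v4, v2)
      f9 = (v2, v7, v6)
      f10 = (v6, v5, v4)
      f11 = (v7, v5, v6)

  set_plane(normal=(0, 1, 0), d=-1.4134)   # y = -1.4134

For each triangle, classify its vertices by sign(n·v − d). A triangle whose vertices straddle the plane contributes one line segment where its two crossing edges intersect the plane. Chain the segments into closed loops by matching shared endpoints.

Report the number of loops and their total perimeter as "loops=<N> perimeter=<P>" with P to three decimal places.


loops=1 perimeter=10.100

Straddling triangles (8 of 12):
  (v1,v3,v0) [-+-] → (-1.1, -1.4134, 1.425)–(-1.1, -1.4134, -1.0545)  len=2.4795
  (v0,v3,v2) [-++] → (-1.1, -1.4134, -1.0545)–(-1.1, -1.4134, -1.425)  len=0.3705
  (v2,v4,v0) [+--] → (0.814, -1.4134, -1.425)–(-1.1, -1.4134, -1.425)  len=1.9140
  (v1,v7,v3) [-++] → (-0.814, -1.4134, 1.425)–(-1.1, -1.4134, 1.425)  len=0.2860
  (v5,v7,v1) [-+-] → (1.1, -1.4134, 1.425)–(-0.814, -1.4134, 1.425)  len=1.9140
  (v6,v4,v2) [+-+] → (1.1, -1.4134, -1.425)–(0.814, -1.4134, -1.425)  len=0.2860
  (v6,v5,v4) [+--] → (1.1, -1.4134, 1.0545)–(1.1, -1.4134, -1.425)  len=2.4795
  (v7,v5,v6) [+-+] → (1.1, -1.4134, 1.425)–(1.1, -1.4134, 1.0545)  len=0.3705

Chained into 1 loop(s):
  loop 1: 8 segments, perimeter = 10.1000
Total perimeter = 10.100


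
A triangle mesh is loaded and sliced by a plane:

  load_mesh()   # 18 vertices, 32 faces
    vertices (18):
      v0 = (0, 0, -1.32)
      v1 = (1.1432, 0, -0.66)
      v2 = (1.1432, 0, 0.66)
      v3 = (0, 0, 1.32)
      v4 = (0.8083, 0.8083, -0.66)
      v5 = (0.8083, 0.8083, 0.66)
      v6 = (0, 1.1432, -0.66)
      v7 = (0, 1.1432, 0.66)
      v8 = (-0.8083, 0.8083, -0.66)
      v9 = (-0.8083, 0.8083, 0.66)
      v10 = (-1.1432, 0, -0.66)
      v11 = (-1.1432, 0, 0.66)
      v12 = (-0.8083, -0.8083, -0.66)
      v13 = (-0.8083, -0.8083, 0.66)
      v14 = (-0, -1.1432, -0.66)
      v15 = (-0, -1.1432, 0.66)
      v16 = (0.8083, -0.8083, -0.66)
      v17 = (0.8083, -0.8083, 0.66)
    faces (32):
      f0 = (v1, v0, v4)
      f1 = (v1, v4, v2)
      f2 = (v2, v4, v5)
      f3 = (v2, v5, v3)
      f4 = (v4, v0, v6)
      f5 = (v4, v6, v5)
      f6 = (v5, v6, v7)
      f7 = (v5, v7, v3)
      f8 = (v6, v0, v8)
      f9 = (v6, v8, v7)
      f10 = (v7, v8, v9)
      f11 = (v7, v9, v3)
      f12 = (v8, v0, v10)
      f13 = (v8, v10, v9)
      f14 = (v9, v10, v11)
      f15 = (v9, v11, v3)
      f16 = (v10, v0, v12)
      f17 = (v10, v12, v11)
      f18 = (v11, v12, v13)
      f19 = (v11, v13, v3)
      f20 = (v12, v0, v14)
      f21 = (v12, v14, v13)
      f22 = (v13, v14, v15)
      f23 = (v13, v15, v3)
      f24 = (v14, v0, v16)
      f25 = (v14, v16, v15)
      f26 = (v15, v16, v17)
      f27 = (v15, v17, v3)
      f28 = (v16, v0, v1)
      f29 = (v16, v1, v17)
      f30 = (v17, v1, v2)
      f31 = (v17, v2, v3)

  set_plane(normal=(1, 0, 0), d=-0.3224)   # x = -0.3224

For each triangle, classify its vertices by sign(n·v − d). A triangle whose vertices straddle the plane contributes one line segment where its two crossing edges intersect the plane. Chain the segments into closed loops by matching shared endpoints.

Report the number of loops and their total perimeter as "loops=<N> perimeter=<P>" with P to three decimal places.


Straddling triangles (12 of 32):
  (v6,v0,v8) [++-] → (-0.3224, 0.3224, -1.05675)–(-0.3224, 1.00962, -0.66)  len=0.7935
  (v6,v8,v7) [+-+] → (-0.3224, 1.00962, -0.66)–(-0.3224, 1.00962, 0.133502)  len=0.7935
  (v7,v8,v9) [+--] → (-0.3224, 1.00962, 0.133502)–(-0.3224, 1.00962, 0.66)  len=0.5265
  (v7,v9,v3) [+-+] → (-0.3224, 1.00962, 0.66)–(-0.3224, 0.3224, 1.05675)  len=0.7935
  (v8,v0,v10) [-+-] → (-0.3224, 0.3224, -1.05675)–(-0.3224, 0, -1.13387)  len=0.3315
  (v9,v11,v3) [--+] → (-0.3224, 0, 1.13387)–(-0.3224, 0.3224, 1.05675)  len=0.3315
  (v10,v0,v12) [-+-] → (-0.3224, 0, -1.13387)–(-0.3224, -0.3224, -1.05675)  len=0.3315
  (v11,v13,v3) [--+] → (-0.3224, -0.3224, 1.05675)–(-0.3224, 0, 1.13387)  len=0.3315
  (v12,v0,v14) [-++] → (-0.3224, -0.3224, -1.05675)–(-0.3224, -1.00962, -0.66)  len=0.7935
  (v12,v14,v13) [-+-] → (-0.3224, -1.00962, -0.66)–(-0.3224, -1.00962, -0.133502)  len=0.5265
  (v13,v14,v15) [-++] → (-0.3224, -1.00962, -0.133502)–(-0.3224, -1.00962, 0.66)  len=0.7935
  (v13,v15,v3) [-++] → (-0.3224, -1.00962, 0.66)–(-0.3224, -0.3224, 1.05675)  len=0.7935

Chained into 1 loop(s):
  loop 1: 12 segments, perimeter = 7.1401
Total perimeter = 7.140

loops=1 perimeter=7.140


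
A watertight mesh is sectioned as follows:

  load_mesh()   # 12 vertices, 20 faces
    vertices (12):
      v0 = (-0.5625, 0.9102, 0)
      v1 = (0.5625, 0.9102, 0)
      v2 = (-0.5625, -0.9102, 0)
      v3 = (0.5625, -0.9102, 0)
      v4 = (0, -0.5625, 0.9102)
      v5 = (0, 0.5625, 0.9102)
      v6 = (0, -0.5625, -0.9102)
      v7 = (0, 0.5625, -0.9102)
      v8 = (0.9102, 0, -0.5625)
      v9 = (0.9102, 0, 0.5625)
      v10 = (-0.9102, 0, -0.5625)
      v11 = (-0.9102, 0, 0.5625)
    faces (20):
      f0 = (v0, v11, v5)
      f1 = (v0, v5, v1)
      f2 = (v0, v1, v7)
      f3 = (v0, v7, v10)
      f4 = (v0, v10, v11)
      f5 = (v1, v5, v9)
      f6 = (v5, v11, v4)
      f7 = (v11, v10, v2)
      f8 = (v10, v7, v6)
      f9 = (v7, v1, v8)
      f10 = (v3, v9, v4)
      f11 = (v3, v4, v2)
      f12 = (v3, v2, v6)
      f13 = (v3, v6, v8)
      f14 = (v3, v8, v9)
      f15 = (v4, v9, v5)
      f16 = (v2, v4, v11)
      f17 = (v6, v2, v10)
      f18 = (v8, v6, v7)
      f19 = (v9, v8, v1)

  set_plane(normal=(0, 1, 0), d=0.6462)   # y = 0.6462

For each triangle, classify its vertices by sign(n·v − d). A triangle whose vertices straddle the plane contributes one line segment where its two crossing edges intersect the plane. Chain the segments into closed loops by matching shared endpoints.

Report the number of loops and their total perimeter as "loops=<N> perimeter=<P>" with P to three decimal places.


loops=1 perimeter=4.181

Straddling triangles (8 of 20):
  (v0,v11,v5) [+--] → (-0.663349, 0.6462, 0.163151)–(-0.135408, 0.6462, 0.691092)  len=0.7466
  (v0,v5,v1) [+-+] → (-0.135408, 0.6462, 0.691092)–(0.135408, 0.6462, 0.691092)  len=0.2708
  (v0,v1,v7) [++-] → (0.135408, 0.6462, -0.691092)–(-0.135408, 0.6462, -0.691092)  len=0.2708
  (v0,v7,v10) [+--] → (-0.135408, 0.6462, -0.691092)–(-0.663349, 0.6462, -0.163151)  len=0.7466
  (v0,v10,v11) [+--] → (-0.663349, 0.6462, -0.163151)–(-0.663349, 0.6462, 0.163151)  len=0.3263
  (v1,v5,v9) [+--] → (0.135408, 0.6462, 0.691092)–(0.663349, 0.6462, 0.163151)  len=0.7466
  (v7,v1,v8) [-+-] → (0.135408, 0.6462, -0.691092)–(0.663349, 0.6462, -0.163151)  len=0.7466
  (v9,v8,v1) [--+] → (0.663349, 0.6462, -0.163151)–(0.663349, 0.6462, 0.163151)  len=0.3263

Chained into 1 loop(s):
  loop 1: 8 segments, perimeter = 4.1807
Total perimeter = 4.181


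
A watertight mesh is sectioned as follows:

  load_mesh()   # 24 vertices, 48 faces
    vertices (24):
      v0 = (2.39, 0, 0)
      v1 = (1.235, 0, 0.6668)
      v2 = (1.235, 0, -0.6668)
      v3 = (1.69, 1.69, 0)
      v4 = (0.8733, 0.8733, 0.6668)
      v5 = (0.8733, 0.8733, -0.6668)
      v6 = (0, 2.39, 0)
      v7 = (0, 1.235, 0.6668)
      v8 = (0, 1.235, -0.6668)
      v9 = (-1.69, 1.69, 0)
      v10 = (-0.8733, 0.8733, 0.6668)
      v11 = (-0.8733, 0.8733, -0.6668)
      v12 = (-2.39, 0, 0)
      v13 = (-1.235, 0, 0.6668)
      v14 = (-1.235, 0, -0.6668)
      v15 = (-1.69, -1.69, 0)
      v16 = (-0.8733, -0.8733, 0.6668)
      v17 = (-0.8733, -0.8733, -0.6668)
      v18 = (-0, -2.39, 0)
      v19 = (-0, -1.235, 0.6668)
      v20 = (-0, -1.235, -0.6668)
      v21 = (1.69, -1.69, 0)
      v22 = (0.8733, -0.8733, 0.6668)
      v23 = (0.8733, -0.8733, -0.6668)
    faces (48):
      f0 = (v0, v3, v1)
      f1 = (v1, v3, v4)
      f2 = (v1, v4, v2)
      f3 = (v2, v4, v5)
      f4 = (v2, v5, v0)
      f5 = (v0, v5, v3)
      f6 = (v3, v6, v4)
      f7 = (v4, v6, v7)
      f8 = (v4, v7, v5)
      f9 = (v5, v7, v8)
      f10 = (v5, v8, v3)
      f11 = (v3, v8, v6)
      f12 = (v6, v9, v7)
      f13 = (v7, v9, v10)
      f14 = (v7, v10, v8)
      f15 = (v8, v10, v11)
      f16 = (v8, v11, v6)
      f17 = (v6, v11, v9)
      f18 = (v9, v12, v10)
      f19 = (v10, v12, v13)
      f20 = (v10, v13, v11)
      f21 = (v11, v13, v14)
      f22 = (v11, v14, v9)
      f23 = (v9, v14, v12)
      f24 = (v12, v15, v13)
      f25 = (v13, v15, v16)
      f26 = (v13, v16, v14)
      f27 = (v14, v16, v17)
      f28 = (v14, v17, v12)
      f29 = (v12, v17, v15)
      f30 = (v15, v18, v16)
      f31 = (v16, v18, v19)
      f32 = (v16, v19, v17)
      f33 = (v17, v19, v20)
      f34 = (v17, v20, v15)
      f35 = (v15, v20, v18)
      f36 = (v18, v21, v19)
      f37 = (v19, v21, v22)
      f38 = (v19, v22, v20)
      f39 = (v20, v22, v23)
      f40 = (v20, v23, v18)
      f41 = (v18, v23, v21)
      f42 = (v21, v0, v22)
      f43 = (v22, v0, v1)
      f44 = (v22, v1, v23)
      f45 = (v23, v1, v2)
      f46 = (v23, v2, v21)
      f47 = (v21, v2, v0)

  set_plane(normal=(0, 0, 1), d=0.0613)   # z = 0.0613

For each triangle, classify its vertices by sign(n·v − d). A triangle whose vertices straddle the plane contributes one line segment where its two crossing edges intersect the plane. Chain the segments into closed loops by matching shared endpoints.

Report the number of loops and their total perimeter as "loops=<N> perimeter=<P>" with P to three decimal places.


Straddling triangles (32 of 48):
  (v0,v3,v1) [--+] → (1.64817, 1.53464, 0.0613)–(2.28382, 0, 0.0613)  len=1.6611
  (v1,v3,v4) [+-+] → (1.64817, 1.53464, 0.0613)–(1.61492, 1.61492, 0.0613)  len=0.0869
  (v1,v4,v2) [++-] → (1.03752, 0.476792, 0.0613)–(1.235, 0, 0.0613)  len=0.5161
  (v2,v4,v5) [-+-] → (1.03752, 0.476792, 0.0613)–(0.8733, 0.8733, 0.0613)  len=0.4292
  (v3,v6,v4) [--+] → (0.0802839, 2.25057, 0.0613)–(1.61492, 1.61492, 0.0613)  len=1.6611
  (v4,v6,v7) [+-+] → (0.0802839, 2.25057, 0.0613)–(0, 2.28382, 0.0613)  len=0.0869
  (v4,v7,v5) [++-] → (0.396508, 1.07078, 0.0613)–(0.8733, 0.8733, 0.0613)  len=0.5161
  (v5,v7,v8) [-+-] → (0.396508, 1.07078, 0.0613)–(0, 1.235, 0.0613)  len=0.4292
  (v6,v9,v7) [--+] → (-1.53464, 1.64817, 0.0613)–(0, 2.28382, 0.0613)  len=1.6611
  (v7,v9,v10) [+-+] → (-1.53464, 1.64817, 0.0613)–(-1.61492, 1.61492, 0.0613)  len=0.0869
  (v7,v10,v8) [++-] → (-0.476792, 1.03752, 0.0613)–(0, 1.235, 0.0613)  len=0.5161
  (v8,v10,v11) [-+-] → (-0.476792, 1.03752, 0.0613)–(-0.8733, 0.8733, 0.0613)  len=0.4292
  (v9,v12,v10) [--+] → (-2.25057, 0.0802839, 0.0613)–(-1.61492, 1.61492, 0.0613)  len=1.6611
  (v10,v12,v13) [+-+] → (-2.25057, 0.0802839, 0.0613)–(-2.28382, 0, 0.0613)  len=0.0869
  (v10,v13,v11) [++-] → (-1.07078, 0.396508, 0.0613)–(-0.8733, 0.8733, 0.0613)  len=0.5161
  (v11,v13,v14) [-+-] → (-1.07078, 0.396508, 0.0613)–(-1.235, 0, 0.0613)  len=0.4292
  (v12,v15,v13) [--+] → (-1.64817, -1.53464, 0.0613)–(-2.28382, 0, 0.0613)  len=1.6611
  (v13,v15,v16) [+-+] → (-1.64817, -1.53464, 0.0613)–(-1.61492, -1.61492, 0.0613)  len=0.0869
  (v13,v16,v14) [++-] → (-1.03752, -0.476792, 0.0613)–(-1.235, 0, 0.0613)  len=0.5161
  (v14,v16,v17) [-+-] → (-1.03752, -0.476792, 0.0613)–(-0.8733, -0.8733, 0.0613)  len=0.4292
  (v15,v18,v16) [--+] → (-0.0802839, -2.25057, 0.0613)–(-1.61492, -1.61492, 0.0613)  len=1.6611
  (v16,v18,v19) [+-+] → (-0.0802839, -2.25057, 0.0613)–(0, -2.28382, 0.0613)  len=0.0869
  (v16,v19,v17) [++-] → (-0.396508, -1.07078, 0.0613)–(-0.8733, -0.8733, 0.0613)  len=0.5161
  (v17,v19,v20) [-+-] → (-0.396508, -1.07078, 0.0613)–(0, -1.235, 0.0613)  len=0.4292
  (v18,v21,v19) [--+] → (1.53464, -1.64817, 0.0613)–(0, -2.28382, 0.0613)  len=1.6611
  (v19,v21,v22) [+-+] → (1.53464, -1.64817, 0.0613)–(1.61492, -1.61492, 0.0613)  len=0.0869
  (v19,v22,v20) [++-] → (0.476792, -1.03752, 0.0613)–(0, -1.235, 0.0613)  len=0.5161
  (v20,v22,v23) [-+-] → (0.476792, -1.03752, 0.0613)–(0.8733, -0.8733, 0.0613)  len=0.4292
  (v21,v0,v22) [--+] → (2.25057, -0.0802839, 0.0613)–(1.61492, -1.61492, 0.0613)  len=1.6611
  (v22,v0,v1) [+-+] → (2.25057, -0.0802839, 0.0613)–(2.28382, 0, 0.0613)  len=0.0869
  (v22,v1,v23) [++-] → (1.07078, -0.396508, 0.0613)–(0.8733, -0.8733, 0.0613)  len=0.5161
  (v23,v1,v2) [-+-] → (1.07078, -0.396508, 0.0613)–(1.235, 0, 0.0613)  len=0.4292

Chained into 2 loop(s):
  loop 1: 16 segments, perimeter = 13.9837
  loop 2: 16 segments, perimeter = 7.5619
Total perimeter = 21.546

loops=2 perimeter=21.546


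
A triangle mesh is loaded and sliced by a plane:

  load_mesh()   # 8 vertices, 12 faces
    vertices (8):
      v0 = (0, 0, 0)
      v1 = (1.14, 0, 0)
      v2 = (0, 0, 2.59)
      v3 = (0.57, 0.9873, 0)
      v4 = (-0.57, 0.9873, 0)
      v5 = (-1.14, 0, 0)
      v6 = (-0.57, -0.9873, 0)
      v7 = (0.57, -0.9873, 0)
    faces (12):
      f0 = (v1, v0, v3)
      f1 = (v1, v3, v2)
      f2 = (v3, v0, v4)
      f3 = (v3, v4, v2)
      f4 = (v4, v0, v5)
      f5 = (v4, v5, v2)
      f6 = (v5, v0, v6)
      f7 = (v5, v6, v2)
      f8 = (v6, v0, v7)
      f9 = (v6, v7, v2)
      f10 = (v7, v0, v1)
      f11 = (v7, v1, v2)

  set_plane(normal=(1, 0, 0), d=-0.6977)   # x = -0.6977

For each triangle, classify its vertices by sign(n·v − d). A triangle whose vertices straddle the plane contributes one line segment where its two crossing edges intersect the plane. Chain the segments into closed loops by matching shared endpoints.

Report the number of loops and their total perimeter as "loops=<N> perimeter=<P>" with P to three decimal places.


Straddling triangles (4 of 12):
  (v4,v0,v5) [++-] → (-0.6977, 0, 0)–(-0.6977, 0.76611, 0)  len=0.7661
  (v4,v5,v2) [+-+] → (-0.6977, 0.76611, 0)–(-0.6977, 0, 1.00487)  len=1.2636
  (v5,v0,v6) [-++] → (-0.6977, 0, 0)–(-0.6977, -0.76611, 0)  len=0.7661
  (v5,v6,v2) [-++] → (-0.6977, -0.76611, 0)–(-0.6977, 0, 1.00487)  len=1.2636

Chained into 1 loop(s):
  loop 1: 4 segments, perimeter = 4.0594
Total perimeter = 4.059

loops=1 perimeter=4.059


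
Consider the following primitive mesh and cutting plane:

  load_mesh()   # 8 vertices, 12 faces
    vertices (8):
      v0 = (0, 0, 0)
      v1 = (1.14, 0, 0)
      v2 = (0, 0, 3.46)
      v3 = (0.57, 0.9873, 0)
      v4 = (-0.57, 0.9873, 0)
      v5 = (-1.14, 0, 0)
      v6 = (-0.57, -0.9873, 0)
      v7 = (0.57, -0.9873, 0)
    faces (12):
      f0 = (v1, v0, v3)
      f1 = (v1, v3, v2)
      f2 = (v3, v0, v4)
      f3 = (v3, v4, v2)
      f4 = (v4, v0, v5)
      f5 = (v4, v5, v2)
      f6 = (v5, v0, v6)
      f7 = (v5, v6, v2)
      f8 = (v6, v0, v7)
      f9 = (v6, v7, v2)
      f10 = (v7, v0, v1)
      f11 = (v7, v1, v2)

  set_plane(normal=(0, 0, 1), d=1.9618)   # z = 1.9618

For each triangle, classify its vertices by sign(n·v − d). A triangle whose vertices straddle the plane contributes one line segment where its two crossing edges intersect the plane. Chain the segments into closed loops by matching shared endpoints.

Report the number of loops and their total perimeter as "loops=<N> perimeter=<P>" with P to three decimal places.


loops=1 perimeter=2.962

Straddling triangles (6 of 12):
  (v1,v3,v2) [--+] → (0.246813, 0.427507, 1.9618)–(0.493627, 0, 1.9618)  len=0.4936
  (v3,v4,v2) [--+] → (-0.246813, 0.427507, 1.9618)–(0.246813, 0.427507, 1.9618)  len=0.4936
  (v4,v5,v2) [--+] → (-0.493627, 0, 1.9618)–(-0.246813, 0.427507, 1.9618)  len=0.4936
  (v5,v6,v2) [--+] → (-0.246813, -0.427507, 1.9618)–(-0.493627, 0, 1.9618)  len=0.4936
  (v6,v7,v2) [--+] → (0.246813, -0.427507, 1.9618)–(-0.246813, -0.427507, 1.9618)  len=0.4936
  (v7,v1,v2) [--+] → (0.493627, 0, 1.9618)–(0.246813, -0.427507, 1.9618)  len=0.4936

Chained into 1 loop(s):
  loop 1: 6 segments, perimeter = 2.9618
Total perimeter = 2.962


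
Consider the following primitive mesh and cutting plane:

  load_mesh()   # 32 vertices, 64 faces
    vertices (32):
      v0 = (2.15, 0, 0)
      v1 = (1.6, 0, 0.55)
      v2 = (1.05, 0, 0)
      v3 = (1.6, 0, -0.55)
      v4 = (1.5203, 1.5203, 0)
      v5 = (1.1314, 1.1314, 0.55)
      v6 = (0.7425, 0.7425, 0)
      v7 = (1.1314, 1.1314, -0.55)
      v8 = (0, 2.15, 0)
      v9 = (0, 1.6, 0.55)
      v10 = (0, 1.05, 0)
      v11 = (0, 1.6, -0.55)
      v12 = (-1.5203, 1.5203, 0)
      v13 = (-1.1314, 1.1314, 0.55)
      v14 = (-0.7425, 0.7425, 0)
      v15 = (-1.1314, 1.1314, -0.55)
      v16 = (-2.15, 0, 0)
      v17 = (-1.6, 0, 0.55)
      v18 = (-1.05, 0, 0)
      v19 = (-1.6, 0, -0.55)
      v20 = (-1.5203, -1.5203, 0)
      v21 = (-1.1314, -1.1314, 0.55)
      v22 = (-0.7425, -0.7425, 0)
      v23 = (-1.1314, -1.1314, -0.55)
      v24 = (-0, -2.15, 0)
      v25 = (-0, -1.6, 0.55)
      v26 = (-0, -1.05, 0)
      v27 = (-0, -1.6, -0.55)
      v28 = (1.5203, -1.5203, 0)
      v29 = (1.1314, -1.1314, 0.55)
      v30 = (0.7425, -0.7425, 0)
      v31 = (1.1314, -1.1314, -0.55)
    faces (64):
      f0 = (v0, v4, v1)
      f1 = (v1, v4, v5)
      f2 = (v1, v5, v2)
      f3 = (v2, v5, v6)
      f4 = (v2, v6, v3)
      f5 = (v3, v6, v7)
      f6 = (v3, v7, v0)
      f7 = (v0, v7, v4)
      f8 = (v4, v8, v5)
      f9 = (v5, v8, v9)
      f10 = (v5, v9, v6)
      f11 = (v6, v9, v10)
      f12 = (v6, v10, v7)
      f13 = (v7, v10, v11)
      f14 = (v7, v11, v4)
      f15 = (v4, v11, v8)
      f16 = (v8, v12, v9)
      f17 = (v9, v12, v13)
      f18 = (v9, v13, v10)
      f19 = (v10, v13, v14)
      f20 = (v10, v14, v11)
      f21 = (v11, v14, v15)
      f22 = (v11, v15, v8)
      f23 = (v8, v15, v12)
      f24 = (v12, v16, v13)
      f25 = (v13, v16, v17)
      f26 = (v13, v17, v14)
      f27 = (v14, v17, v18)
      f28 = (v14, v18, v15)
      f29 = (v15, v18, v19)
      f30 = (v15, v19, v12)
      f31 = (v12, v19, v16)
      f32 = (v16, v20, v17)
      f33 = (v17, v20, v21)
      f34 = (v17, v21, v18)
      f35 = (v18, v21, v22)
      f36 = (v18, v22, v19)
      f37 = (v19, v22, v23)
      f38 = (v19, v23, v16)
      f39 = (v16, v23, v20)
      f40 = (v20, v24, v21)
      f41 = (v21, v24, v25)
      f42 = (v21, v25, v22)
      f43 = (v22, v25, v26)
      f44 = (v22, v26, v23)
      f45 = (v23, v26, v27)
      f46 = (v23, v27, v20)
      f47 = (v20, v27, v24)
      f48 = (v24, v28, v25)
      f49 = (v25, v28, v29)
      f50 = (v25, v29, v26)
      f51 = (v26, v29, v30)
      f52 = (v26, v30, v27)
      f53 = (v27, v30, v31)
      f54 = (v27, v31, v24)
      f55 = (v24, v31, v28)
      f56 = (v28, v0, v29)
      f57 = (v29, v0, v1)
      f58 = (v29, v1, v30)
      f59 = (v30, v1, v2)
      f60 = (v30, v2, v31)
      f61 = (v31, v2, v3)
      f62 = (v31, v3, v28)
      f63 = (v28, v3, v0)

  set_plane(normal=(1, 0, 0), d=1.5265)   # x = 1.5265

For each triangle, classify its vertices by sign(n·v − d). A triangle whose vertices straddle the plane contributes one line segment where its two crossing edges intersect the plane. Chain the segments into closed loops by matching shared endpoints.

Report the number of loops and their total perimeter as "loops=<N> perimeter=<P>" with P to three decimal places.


loops=1 perimeter=6.517

Straddling triangles (14 of 64):
  (v0,v4,v1) [+-+] → (1.5265, 1.50533, 0)–(1.5265, 1.40203, 0.0427854)  len=0.1118
  (v1,v4,v5) [+--] → (1.5265, 1.40203, 0.0427854)–(1.5265, 0.17746, 0.55)  len=1.3255
  (v1,v5,v2) [+--] → (1.5265, 0.17746, 0.55)–(1.5265, 0, 0.4765)  len=0.1921
  (v2,v6,v3) [--+] → (1.5265, 0.0636429, -0.502857)–(1.5265, 0, -0.4765)  len=0.0689
  (v3,v6,v7) [+--] → (1.5265, 0.0636429, -0.502857)–(1.5265, 0.17746, -0.55)  len=0.1232
  (v3,v7,v0) [+-+] → (1.5265, 0.17746, -0.55)–(1.5265, 0.692547, -0.336663)  len=0.5575
  (v0,v7,v4) [+--] → (1.5265, 0.692547, -0.336663)–(1.5265, 1.50533, 0)  len=0.8798
  (v28,v0,v29) [-+-] → (1.5265, -1.50533, 0)–(1.5265, -0.692547, 0.336663)  len=0.8798
  (v29,v0,v1) [-++] → (1.5265, -0.692547, 0.336663)–(1.5265, -0.17746, 0.55)  len=0.5575
  (v29,v1,v30) [-+-] → (1.5265, -0.17746, 0.55)–(1.5265, -0.0636429, 0.502857)  len=0.1232
  (v30,v1,v2) [-+-] → (1.5265, -0.0636429, 0.502857)–(1.5265, 0, 0.4765)  len=0.0689
  (v31,v2,v3) [--+] → (1.5265, 0, -0.4765)–(1.5265, -0.17746, -0.55)  len=0.1921
  (v31,v3,v28) [-+-] → (1.5265, -0.17746, -0.55)–(1.5265, -1.40203, -0.0427854)  len=1.3255
  (v28,v3,v0) [-++] → (1.5265, -1.40203, -0.0427854)–(1.5265, -1.50533, 0)  len=0.1118

Chained into 1 loop(s):
  loop 1: 14 segments, perimeter = 6.5174
Total perimeter = 6.517


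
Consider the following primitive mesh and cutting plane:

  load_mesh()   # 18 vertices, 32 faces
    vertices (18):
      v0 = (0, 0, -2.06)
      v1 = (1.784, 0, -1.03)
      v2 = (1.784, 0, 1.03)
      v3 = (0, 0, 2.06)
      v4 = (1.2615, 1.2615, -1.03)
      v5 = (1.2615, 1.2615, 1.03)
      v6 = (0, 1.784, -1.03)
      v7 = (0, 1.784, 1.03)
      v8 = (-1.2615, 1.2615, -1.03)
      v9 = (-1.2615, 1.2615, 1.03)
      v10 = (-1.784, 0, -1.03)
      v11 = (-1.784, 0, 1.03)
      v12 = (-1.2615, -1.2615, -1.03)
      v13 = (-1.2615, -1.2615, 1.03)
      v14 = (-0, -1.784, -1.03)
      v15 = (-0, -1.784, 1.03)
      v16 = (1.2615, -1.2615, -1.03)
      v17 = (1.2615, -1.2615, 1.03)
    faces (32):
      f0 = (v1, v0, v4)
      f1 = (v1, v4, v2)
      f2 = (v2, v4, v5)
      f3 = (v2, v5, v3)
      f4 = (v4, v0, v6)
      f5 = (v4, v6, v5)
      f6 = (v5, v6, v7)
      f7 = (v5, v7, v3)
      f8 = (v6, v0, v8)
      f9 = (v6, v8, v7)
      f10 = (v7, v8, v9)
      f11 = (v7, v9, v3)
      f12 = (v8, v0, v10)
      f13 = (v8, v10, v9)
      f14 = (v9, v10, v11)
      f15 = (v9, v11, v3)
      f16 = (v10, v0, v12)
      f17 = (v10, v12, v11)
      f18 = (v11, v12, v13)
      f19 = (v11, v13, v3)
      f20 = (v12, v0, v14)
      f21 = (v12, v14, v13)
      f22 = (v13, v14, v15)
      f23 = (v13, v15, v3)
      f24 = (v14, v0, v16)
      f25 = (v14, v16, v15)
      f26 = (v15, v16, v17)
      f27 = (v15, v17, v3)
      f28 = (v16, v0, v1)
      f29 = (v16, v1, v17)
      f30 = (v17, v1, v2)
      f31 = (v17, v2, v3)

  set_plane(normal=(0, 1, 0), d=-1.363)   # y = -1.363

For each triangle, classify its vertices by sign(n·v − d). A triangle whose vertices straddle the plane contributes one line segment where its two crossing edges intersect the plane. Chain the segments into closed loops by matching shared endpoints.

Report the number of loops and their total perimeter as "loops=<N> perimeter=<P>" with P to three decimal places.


Straddling triangles (8 of 32):
  (v12,v0,v14) [++-] → (0, -1.363, -1.27307)–(-1.01644, -1.363, -1.03)  len=1.0451
  (v12,v14,v13) [+-+] → (-1.01644, -1.363, -1.03)–(-1.01644, -1.363, 0.629828)  len=1.6598
  (v13,v14,v15) [+--] → (-1.01644, -1.363, 0.629828)–(-1.01644, -1.363, 1.03)  len=0.4002
  (v13,v15,v3) [+-+] → (-1.01644, -1.363, 1.03)–(0, -1.363, 1.27307)  len=1.0451
  (v14,v0,v16) [-++] → (0, -1.363, -1.27307)–(1.01644, -1.363, -1.03)  len=1.0451
  (v14,v16,v15) [-+-] → (1.01644, -1.363, -1.03)–(1.01644, -1.363, -0.629828)  len=0.4002
  (v15,v16,v17) [-++] → (1.01644, -1.363, -0.629828)–(1.01644, -1.363, 1.03)  len=1.6598
  (v15,v17,v3) [-++] → (1.01644, -1.363, 1.03)–(0, -1.363, 1.27307)  len=1.0451

Chained into 1 loop(s):
  loop 1: 8 segments, perimeter = 8.3004
Total perimeter = 8.300

loops=1 perimeter=8.300


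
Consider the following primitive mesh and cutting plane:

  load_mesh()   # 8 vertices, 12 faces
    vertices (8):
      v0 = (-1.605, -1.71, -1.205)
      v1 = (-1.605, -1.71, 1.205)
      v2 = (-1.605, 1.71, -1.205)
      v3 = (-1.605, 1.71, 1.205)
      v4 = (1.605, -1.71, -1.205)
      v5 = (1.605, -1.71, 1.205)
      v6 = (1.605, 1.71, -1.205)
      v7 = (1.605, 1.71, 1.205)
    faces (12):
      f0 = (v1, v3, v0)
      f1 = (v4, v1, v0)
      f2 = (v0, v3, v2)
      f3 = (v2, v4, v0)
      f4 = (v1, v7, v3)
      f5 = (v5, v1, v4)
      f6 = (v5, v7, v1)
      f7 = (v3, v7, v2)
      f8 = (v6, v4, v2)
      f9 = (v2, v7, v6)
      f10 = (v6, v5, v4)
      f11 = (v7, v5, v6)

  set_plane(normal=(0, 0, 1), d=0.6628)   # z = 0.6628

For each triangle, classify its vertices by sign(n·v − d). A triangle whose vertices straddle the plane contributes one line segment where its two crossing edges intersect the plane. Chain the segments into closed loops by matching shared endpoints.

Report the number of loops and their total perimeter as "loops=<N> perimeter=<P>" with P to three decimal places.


loops=1 perimeter=13.260

Straddling triangles (8 of 12):
  (v1,v3,v0) [++-] → (-1.605, 0.940571, 0.6628)–(-1.605, -1.71, 0.6628)  len=2.6506
  (v4,v1,v0) [-+-] → (-0.882817, -1.71, 0.6628)–(-1.605, -1.71, 0.6628)  len=0.7222
  (v0,v3,v2) [-+-] → (-1.605, 0.940571, 0.6628)–(-1.605, 1.71, 0.6628)  len=0.7694
  (v5,v1,v4) [++-] → (-0.882817, -1.71, 0.6628)–(1.605, -1.71, 0.6628)  len=2.4878
  (v3,v7,v2) [++-] → (0.882817, 1.71, 0.6628)–(-1.605, 1.71, 0.6628)  len=2.4878
  (v2,v7,v6) [-+-] → (0.882817, 1.71, 0.6628)–(1.605, 1.71, 0.6628)  len=0.7222
  (v6,v5,v4) [-+-] → (1.605, -0.940571, 0.6628)–(1.605, -1.71, 0.6628)  len=0.7694
  (v7,v5,v6) [++-] → (1.605, -0.940571, 0.6628)–(1.605, 1.71, 0.6628)  len=2.6506

Chained into 1 loop(s):
  loop 1: 8 segments, perimeter = 13.2600
Total perimeter = 13.260


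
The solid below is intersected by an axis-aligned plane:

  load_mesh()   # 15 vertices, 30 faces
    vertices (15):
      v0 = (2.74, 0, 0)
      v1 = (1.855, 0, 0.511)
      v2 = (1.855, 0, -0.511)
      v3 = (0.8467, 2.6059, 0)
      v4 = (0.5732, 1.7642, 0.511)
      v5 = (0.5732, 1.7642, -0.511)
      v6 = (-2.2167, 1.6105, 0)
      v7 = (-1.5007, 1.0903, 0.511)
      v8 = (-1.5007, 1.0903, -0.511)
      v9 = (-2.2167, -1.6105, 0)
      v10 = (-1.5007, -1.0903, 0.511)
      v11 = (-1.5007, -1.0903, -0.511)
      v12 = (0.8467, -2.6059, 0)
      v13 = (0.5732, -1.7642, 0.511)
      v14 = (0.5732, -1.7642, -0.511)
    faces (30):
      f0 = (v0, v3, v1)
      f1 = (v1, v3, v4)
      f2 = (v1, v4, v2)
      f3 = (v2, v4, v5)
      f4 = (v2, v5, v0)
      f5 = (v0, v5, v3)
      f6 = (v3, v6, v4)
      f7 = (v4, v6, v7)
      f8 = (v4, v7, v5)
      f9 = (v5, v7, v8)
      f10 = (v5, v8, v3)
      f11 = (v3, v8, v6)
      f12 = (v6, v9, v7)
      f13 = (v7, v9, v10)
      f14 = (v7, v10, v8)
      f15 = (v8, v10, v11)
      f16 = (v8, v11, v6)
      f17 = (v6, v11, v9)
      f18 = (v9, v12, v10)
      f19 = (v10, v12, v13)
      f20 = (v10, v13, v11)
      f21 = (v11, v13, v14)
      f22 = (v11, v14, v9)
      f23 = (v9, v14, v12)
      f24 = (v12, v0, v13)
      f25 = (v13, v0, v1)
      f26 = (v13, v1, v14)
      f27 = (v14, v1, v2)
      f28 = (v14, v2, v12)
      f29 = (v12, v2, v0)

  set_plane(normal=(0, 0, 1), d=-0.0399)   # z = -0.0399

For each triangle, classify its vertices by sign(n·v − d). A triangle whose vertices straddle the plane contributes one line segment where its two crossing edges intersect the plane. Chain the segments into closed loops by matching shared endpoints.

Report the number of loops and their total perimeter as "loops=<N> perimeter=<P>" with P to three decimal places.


Straddling triangles (20 of 30):
  (v1,v4,v2) [++-] → (1.26414, 0.813224, -0.0399)–(1.855, 0, -0.0399)  len=1.0052
  (v2,v4,v5) [-+-] → (1.26414, 0.813224, -0.0399)–(0.5732, 1.7642, -0.0399)  len=1.1755
  (v2,v5,v0) [--+] → (2.57081, 0.137753, -0.0399)–(2.6709, 0, -0.0399)  len=0.1703
  (v0,v5,v3) [+-+] → (2.57081, 0.137753, -0.0399)–(0.825345, 2.54018, -0.0399)  len=2.9696
  (v4,v7,v5) [++-] → (-0.382783, 1.45356, -0.0399)–(0.5732, 1.7642, -0.0399)  len=1.0052
  (v5,v7,v8) [-+-] → (-0.382783, 1.45356, -0.0399)–(-1.5007, 1.0903, -0.0399)  len=1.1755
  (v5,v8,v3) [--+] → (0.66341, 2.48756, -0.0399)–(0.825345, 2.54018, -0.0399)  len=0.1703
  (v3,v8,v6) [+-+] → (0.66341, 2.48756, -0.0399)–(-2.16079, 1.56988, -0.0399)  len=2.9696
  (v7,v10,v8) [++-] → (-1.5007, 0.085133, -0.0399)–(-1.5007, 1.0903, -0.0399)  len=1.0052
  (v8,v10,v11) [-+-] → (-1.5007, 0.085133, -0.0399)–(-1.5007, -1.0903, -0.0399)  len=1.1754
  (v8,v11,v6) [--+] → (-2.16079, 1.39962, -0.0399)–(-2.16079, 1.56988, -0.0399)  len=0.1703
  (v6,v11,v9) [+-+] → (-2.16079, 1.39962, -0.0399)–(-2.16079, -1.56988, -0.0399)  len=2.9695
  (v10,v13,v11) [++-] → (-0.544717, -1.40094, -0.0399)–(-1.5007, -1.0903, -0.0399)  len=1.0052
  (v11,v13,v14) [-+-] → (-0.544717, -1.40094, -0.0399)–(0.5732, -1.7642, -0.0399)  len=1.1755
  (v11,v14,v9) [--+] → (-1.99886, -1.6225, -0.0399)–(-2.16079, -1.56988, -0.0399)  len=0.1703
  (v9,v14,v12) [+-+] → (-1.99886, -1.6225, -0.0399)–(0.825345, -2.54018, -0.0399)  len=2.9696
  (v13,v1,v14) [++-] → (1.16406, -0.950976, -0.0399)–(0.5732, -1.7642, -0.0399)  len=1.0052
  (v14,v1,v2) [-+-] → (1.16406, -0.950976, -0.0399)–(1.855, 0, -0.0399)  len=1.1755
  (v14,v2,v12) [--+] → (0.92543, -2.40243, -0.0399)–(0.825345, -2.54018, -0.0399)  len=0.1703
  (v12,v2,v0) [+-+] → (0.92543, -2.40243, -0.0399)–(2.6709, 0, -0.0399)  len=2.9696

Chained into 2 loop(s):
  loop 1: 10 segments, perimeter = 10.9033
  loop 2: 10 segments, perimeter = 15.6991
Total perimeter = 26.602

loops=2 perimeter=26.602


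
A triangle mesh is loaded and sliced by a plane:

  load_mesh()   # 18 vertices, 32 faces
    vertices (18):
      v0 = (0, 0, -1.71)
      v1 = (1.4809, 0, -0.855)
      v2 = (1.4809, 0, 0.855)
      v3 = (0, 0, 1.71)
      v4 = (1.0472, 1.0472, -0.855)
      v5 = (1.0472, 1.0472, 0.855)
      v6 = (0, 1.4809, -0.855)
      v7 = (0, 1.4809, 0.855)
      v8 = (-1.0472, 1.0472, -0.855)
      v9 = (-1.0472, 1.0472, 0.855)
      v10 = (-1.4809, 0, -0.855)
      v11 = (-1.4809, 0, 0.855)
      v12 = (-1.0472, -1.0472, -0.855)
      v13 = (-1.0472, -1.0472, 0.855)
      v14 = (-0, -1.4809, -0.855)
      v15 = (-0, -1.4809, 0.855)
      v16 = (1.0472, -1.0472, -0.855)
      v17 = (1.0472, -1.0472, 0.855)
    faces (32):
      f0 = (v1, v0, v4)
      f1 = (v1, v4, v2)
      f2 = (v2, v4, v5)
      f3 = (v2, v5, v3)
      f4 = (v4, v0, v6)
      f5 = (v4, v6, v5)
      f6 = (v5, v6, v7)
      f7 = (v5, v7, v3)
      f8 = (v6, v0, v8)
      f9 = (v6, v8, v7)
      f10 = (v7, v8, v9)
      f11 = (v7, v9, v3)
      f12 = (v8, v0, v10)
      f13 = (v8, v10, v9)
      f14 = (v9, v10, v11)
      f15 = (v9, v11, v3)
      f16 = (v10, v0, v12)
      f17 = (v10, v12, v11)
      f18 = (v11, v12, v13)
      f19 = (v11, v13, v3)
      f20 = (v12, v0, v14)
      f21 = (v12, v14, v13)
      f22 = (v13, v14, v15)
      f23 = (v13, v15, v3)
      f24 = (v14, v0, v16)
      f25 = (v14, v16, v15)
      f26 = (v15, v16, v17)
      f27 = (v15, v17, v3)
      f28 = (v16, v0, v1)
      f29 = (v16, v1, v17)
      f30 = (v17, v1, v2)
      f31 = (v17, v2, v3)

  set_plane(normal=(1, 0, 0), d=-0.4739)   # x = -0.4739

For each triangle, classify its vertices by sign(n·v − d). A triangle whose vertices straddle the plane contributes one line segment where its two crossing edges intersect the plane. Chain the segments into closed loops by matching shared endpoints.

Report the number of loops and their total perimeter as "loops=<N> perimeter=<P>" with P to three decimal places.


loops=1 perimeter=9.114

Straddling triangles (12 of 32):
  (v6,v0,v8) [++-] → (-0.4739, 0.4739, -1.32308)–(-0.4739, 1.28463, -0.855)  len=0.9362
  (v6,v8,v7) [+-+] → (-0.4739, 1.28463, -0.855)–(-0.4739, 1.28463, 0.0811564)  len=0.9362
  (v7,v8,v9) [+--] → (-0.4739, 1.28463, 0.0811564)–(-0.4739, 1.28463, 0.855)  len=0.7738
  (v7,v9,v3) [+-+] → (-0.4739, 1.28463, 0.855)–(-0.4739, 0.4739, 1.32308)  len=0.9362
  (v8,v0,v10) [-+-] → (-0.4739, 0.4739, -1.32308)–(-0.4739, 0, -1.43639)  len=0.4873
  (v9,v11,v3) [--+] → (-0.4739, 0, 1.43639)–(-0.4739, 0.4739, 1.32308)  len=0.4873
  (v10,v0,v12) [-+-] → (-0.4739, 0, -1.43639)–(-0.4739, -0.4739, -1.32308)  len=0.4873
  (v11,v13,v3) [--+] → (-0.4739, -0.4739, 1.32308)–(-0.4739, 0, 1.43639)  len=0.4873
  (v12,v0,v14) [-++] → (-0.4739, -0.4739, -1.32308)–(-0.4739, -1.28463, -0.855)  len=0.9362
  (v12,v14,v13) [-+-] → (-0.4739, -1.28463, -0.855)–(-0.4739, -1.28463, -0.0811564)  len=0.7738
  (v13,v14,v15) [-++] → (-0.4739, -1.28463, -0.0811564)–(-0.4739, -1.28463, 0.855)  len=0.9362
  (v13,v15,v3) [-++] → (-0.4739, -1.28463, 0.855)–(-0.4739, -0.4739, 1.32308)  len=0.9362

Chained into 1 loop(s):
  loop 1: 12 segments, perimeter = 9.1137
Total perimeter = 9.114


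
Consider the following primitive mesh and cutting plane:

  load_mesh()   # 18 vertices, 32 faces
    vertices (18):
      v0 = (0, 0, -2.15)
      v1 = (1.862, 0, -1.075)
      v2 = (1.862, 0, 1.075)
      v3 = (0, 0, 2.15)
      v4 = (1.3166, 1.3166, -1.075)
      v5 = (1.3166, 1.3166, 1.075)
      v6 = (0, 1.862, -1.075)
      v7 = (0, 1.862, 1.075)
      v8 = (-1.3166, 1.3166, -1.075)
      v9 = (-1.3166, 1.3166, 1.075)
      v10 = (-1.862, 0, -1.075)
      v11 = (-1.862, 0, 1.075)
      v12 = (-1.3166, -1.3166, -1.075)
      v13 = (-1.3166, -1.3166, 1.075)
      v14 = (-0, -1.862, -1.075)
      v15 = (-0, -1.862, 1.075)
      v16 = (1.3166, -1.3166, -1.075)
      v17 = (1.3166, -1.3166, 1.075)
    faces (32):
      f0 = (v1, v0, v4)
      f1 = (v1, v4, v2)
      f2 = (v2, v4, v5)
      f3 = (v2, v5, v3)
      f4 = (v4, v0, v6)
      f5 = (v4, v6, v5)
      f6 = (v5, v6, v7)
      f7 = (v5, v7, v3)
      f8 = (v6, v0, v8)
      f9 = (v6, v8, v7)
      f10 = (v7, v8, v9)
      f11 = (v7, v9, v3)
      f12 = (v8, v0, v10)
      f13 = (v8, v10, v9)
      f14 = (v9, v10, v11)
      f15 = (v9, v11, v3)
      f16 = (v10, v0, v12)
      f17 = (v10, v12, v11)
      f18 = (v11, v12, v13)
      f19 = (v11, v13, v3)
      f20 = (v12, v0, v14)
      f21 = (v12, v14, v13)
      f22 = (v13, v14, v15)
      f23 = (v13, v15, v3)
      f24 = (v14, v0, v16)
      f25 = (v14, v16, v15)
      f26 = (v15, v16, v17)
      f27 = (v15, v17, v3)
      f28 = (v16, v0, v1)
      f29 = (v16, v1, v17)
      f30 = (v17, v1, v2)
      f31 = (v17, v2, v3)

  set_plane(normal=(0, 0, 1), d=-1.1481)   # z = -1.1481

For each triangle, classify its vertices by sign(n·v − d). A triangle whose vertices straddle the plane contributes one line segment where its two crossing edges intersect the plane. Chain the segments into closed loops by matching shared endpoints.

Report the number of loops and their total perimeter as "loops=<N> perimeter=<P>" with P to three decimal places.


Straddling triangles (8 of 32):
  (v1,v0,v4) [+-+] → (1.73538, 0, -1.1481)–(1.22707, 1.22707, -1.1481)  len=1.3282
  (v4,v0,v6) [+-+] → (1.22707, 1.22707, -1.1481)–(0, 1.73538, -1.1481)  len=1.3282
  (v6,v0,v8) [+-+] → (0, 1.73538, -1.1481)–(-1.22707, 1.22707, -1.1481)  len=1.3282
  (v8,v0,v10) [+-+] → (-1.22707, 1.22707, -1.1481)–(-1.73538, 0, -1.1481)  len=1.3282
  (v10,v0,v12) [+-+] → (-1.73538, 0, -1.1481)–(-1.22707, -1.22707, -1.1481)  len=1.3282
  (v12,v0,v14) [+-+] → (-1.22707, -1.22707, -1.1481)–(0, -1.73538, -1.1481)  len=1.3282
  (v14,v0,v16) [+-+] → (0, -1.73538, -1.1481)–(1.22707, -1.22707, -1.1481)  len=1.3282
  (v16,v0,v1) [+-+] → (1.22707, -1.22707, -1.1481)–(1.73538, 0, -1.1481)  len=1.3282

Chained into 1 loop(s):
  loop 1: 8 segments, perimeter = 10.6255
Total perimeter = 10.626

loops=1 perimeter=10.626


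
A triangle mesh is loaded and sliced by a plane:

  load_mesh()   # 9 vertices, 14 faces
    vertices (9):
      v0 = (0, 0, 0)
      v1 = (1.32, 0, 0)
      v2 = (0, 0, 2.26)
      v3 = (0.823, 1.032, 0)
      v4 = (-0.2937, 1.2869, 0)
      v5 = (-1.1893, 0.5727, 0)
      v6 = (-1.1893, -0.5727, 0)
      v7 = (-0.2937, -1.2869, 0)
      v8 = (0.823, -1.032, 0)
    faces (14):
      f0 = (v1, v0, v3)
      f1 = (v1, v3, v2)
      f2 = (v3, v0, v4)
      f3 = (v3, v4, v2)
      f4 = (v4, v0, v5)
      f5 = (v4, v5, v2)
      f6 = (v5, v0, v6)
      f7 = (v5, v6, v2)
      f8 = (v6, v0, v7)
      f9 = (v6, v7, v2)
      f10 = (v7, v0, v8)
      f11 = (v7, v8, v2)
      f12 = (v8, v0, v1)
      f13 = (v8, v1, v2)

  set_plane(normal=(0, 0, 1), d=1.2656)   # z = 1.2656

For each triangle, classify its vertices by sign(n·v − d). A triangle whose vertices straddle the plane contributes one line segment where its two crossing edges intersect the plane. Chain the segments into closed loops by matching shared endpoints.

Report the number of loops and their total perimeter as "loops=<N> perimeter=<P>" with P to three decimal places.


Straddling triangles (7 of 14):
  (v1,v3,v2) [--+] → (0.36212, 0.45408, 1.2656)–(0.5808, 0, 1.2656)  len=0.5040
  (v3,v4,v2) [--+] → (-0.129228, 0.566236, 1.2656)–(0.36212, 0.45408, 1.2656)  len=0.5040
  (v4,v5,v2) [--+] → (-0.523292, 0.251988, 1.2656)–(-0.129228, 0.566236, 1.2656)  len=0.5040
  (v5,v6,v2) [--+] → (-0.523292, -0.251988, 1.2656)–(-0.523292, 0.251988, 1.2656)  len=0.5040
  (v6,v7,v2) [--+] → (-0.129228, -0.566236, 1.2656)–(-0.523292, -0.251988, 1.2656)  len=0.5040
  (v7,v8,v2) [--+] → (0.36212, -0.45408, 1.2656)–(-0.129228, -0.566236, 1.2656)  len=0.5040
  (v8,v1,v2) [--+] → (0.5808, 0, 1.2656)–(0.36212, -0.45408, 1.2656)  len=0.5040

Chained into 1 loop(s):
  loop 1: 7 segments, perimeter = 3.5280
Total perimeter = 3.528

loops=1 perimeter=3.528


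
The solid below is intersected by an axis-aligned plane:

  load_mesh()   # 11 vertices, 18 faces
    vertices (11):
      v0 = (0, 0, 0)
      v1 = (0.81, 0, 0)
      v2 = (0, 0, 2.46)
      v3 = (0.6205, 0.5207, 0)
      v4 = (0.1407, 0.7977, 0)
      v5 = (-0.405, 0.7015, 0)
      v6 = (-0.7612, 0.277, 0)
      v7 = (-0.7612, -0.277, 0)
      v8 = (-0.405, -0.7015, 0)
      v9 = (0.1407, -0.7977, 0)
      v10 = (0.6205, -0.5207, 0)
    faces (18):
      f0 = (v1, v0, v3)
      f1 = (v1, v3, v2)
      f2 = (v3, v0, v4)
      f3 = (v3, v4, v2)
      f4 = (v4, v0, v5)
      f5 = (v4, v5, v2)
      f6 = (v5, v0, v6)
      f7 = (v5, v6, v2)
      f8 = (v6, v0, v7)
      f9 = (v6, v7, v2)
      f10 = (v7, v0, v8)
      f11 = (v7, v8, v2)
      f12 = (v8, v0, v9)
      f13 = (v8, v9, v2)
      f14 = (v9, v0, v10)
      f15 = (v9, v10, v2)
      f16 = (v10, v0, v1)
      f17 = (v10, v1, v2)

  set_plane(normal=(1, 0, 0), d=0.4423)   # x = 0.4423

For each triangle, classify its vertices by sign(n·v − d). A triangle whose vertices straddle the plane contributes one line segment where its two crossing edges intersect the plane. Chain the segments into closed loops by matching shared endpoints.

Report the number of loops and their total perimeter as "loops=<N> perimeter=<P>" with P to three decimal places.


Straddling triangles (8 of 18):
  (v1,v0,v3) [+-+] → (0.4423, 0, 0)–(0.4423, 0.371161, 0)  len=0.3712
  (v1,v3,v2) [++-] → (0.4423, 0.371161, 0.706482)–(0.4423, 0, 1.11672)  len=0.5532
  (v3,v0,v4) [+--] → (0.4423, 0.371161, 0)–(0.4423, 0.623579, 0)  len=0.2524
  (v3,v4,v2) [+--] → (0.4423, 0.623579, 0)–(0.4423, 0.371161, 0.706482)  len=0.7502
  (v9,v0,v10) [--+] → (0.4423, -0.371161, 0)–(0.4423, -0.623579, 0)  len=0.2524
  (v9,v10,v2) [-+-] → (0.4423, -0.623579, 0)–(0.4423, -0.371161, 0.706482)  len=0.7502
  (v10,v0,v1) [+-+] → (0.4423, -0.371161, 0)–(0.4423, 0, 0)  len=0.3712
  (v10,v1,v2) [++-] → (0.4423, 0, 1.11672)–(0.4423, -0.371161, 0.706482)  len=0.5532

Chained into 1 loop(s):
  loop 1: 8 segments, perimeter = 3.8540
Total perimeter = 3.854

loops=1 perimeter=3.854
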